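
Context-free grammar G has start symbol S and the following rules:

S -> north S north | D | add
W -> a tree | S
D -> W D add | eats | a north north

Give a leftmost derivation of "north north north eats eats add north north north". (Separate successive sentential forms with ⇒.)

S ⇒ north S north ⇒ north north S north north ⇒ north north north S north north north ⇒ north north north D north north north ⇒ north north north W D add north north north ⇒ north north north S D add north north north ⇒ north north north D D add north north north ⇒ north north north eats D add north north north ⇒ north north north eats eats add north north north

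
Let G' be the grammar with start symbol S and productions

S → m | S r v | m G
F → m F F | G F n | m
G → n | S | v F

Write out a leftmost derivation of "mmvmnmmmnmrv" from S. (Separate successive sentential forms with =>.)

S => mG => mS => mSrv => mmGrv => mmvFrv => mmvmFFrv => mmvmGFnFrv => mmvmnFnFrv => mmvmnmFFnFrv => mmvmnmmFnFrv => mmvmnmmmnFrv => mmvmnmmmnmrv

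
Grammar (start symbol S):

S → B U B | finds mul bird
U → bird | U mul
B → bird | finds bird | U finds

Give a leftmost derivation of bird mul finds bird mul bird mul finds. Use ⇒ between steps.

S ⇒ B U B ⇒ U finds U B ⇒ U mul finds U B ⇒ bird mul finds U B ⇒ bird mul finds U mul B ⇒ bird mul finds bird mul B ⇒ bird mul finds bird mul U finds ⇒ bird mul finds bird mul U mul finds ⇒ bird mul finds bird mul bird mul finds

S ⇒ B U B   [S → B U B]
B U B ⇒ U finds U B   [B → U finds]
U finds U B ⇒ U mul finds U B   [U → U mul]
U mul finds U B ⇒ bird mul finds U B   [U → bird]
bird mul finds U B ⇒ bird mul finds U mul B   [U → U mul]
bird mul finds U mul B ⇒ bird mul finds bird mul B   [U → bird]
bird mul finds bird mul B ⇒ bird mul finds bird mul U finds   [B → U finds]
bird mul finds bird mul U finds ⇒ bird mul finds bird mul U mul finds   [U → U mul]
bird mul finds bird mul U mul finds ⇒ bird mul finds bird mul bird mul finds   [U → bird]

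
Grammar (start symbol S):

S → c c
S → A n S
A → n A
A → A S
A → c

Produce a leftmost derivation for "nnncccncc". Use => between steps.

S => AnS => nAnS => nnAnS => nnASnS => nnnASnS => nnncSnS => nnncccnS => nnncccncc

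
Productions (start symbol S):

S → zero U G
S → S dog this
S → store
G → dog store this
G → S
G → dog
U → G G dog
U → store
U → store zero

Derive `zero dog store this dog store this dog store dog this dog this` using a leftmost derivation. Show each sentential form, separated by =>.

S => S dog this => S dog this dog this => zero U G dog this dog this => zero G G dog G dog this dog this => zero dog store this G dog G dog this dog this => zero dog store this dog store this dog G dog this dog this => zero dog store this dog store this dog S dog this dog this => zero dog store this dog store this dog store dog this dog this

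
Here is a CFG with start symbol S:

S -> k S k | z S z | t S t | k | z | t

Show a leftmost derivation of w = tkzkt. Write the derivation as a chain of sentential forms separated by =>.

S => tSt => tkSkt => tkzkt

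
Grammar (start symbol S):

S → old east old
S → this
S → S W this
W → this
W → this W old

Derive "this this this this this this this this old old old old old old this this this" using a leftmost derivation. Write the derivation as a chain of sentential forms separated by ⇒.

S ⇒ S W this ⇒ S W this W this ⇒ this W this W this ⇒ this this W old this W this ⇒ this this this W old old this W this ⇒ this this this this W old old old this W this ⇒ this this this this this W old old old old this W this ⇒ this this this this this this W old old old old old this W this ⇒ this this this this this this this W old old old old old old this W this ⇒ this this this this this this this this old old old old old old this W this ⇒ this this this this this this this this old old old old old old this this this

S ⇒ S W this   [S → S W this]
S W this ⇒ S W this W this   [S → S W this]
S W this W this ⇒ this W this W this   [S → this]
this W this W this ⇒ this this W old this W this   [W → this W old]
this this W old this W this ⇒ this this this W old old this W this   [W → this W old]
this this this W old old this W this ⇒ this this this this W old old old this W this   [W → this W old]
this this this this W old old old this W this ⇒ this this this this this W old old old old this W this   [W → this W old]
this this this this this W old old old old this W this ⇒ this this this this this this W old old old old old this W this   [W → this W old]
this this this this this this W old old old old old this W this ⇒ this this this this this this this W old old old old old old this W this   [W → this W old]
this this this this this this this W old old old old old old this W this ⇒ this this this this this this this this old old old old old old this W this   [W → this]
this this this this this this this this old old old old old old this W this ⇒ this this this this this this this this old old old old old old this this this   [W → this]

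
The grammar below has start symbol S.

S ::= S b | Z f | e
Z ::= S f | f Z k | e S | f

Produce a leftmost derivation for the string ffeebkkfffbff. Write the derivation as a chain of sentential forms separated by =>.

S=>Zf=>Sff=>Sbff=>Zfbff=>Sffbff=>Zfffbff=>fZkfffbff=>ffZkkfffbff=>ffeSkkfffbff=>ffeSbkkfffbff=>ffeebkkfffbff

S => Zf   [S ::= Z f]
Zf => Sff   [Z ::= S f]
Sff => Sbff   [S ::= S b]
Sbff => Zfbff   [S ::= Z f]
Zfbff => Sffbff   [Z ::= S f]
Sffbff => Zfffbff   [S ::= Z f]
Zfffbff => fZkfffbff   [Z ::= f Z k]
fZkfffbff => ffZkkfffbff   [Z ::= f Z k]
ffZkkfffbff => ffeSkkfffbff   [Z ::= e S]
ffeSkkfffbff => ffeSbkkfffbff   [S ::= S b]
ffeSbkkfffbff => ffeebkkfffbff   [S ::= e]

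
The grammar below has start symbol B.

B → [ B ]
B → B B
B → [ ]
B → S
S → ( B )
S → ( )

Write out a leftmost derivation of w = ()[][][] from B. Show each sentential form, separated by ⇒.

B ⇒ BB   [B → B B]
BB ⇒ SB   [B → S]
SB ⇒ ()B   [S → ( )]
()B ⇒ ()BB   [B → B B]
()BB ⇒ ()[]B   [B → [ ]]
()[]B ⇒ ()[]BB   [B → B B]
()[]BB ⇒ ()[][]B   [B → [ ]]
()[][]B ⇒ ()[][][]   [B → [ ]]

B ⇒ BB ⇒ SB ⇒ ()B ⇒ ()BB ⇒ ()[]B ⇒ ()[]BB ⇒ ()[][]B ⇒ ()[][][]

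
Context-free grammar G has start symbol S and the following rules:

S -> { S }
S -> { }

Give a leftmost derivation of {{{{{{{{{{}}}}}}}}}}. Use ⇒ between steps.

S ⇒ {S}   [S -> { S }]
{S} ⇒ {{S}}   [S -> { S }]
{{S}} ⇒ {{{S}}}   [S -> { S }]
{{{S}}} ⇒ {{{{S}}}}   [S -> { S }]
{{{{S}}}} ⇒ {{{{{S}}}}}   [S -> { S }]
{{{{{S}}}}} ⇒ {{{{{{S}}}}}}   [S -> { S }]
{{{{{{S}}}}}} ⇒ {{{{{{{S}}}}}}}   [S -> { S }]
{{{{{{{S}}}}}}} ⇒ {{{{{{{{S}}}}}}}}   [S -> { S }]
{{{{{{{{S}}}}}}}} ⇒ {{{{{{{{{S}}}}}}}}}   [S -> { S }]
{{{{{{{{{S}}}}}}}}} ⇒ {{{{{{{{{{}}}}}}}}}}   [S -> { }]

S ⇒ {S} ⇒ {{S}} ⇒ {{{S}}} ⇒ {{{{S}}}} ⇒ {{{{{S}}}}} ⇒ {{{{{{S}}}}}} ⇒ {{{{{{{S}}}}}}} ⇒ {{{{{{{{S}}}}}}}} ⇒ {{{{{{{{{S}}}}}}}}} ⇒ {{{{{{{{{{}}}}}}}}}}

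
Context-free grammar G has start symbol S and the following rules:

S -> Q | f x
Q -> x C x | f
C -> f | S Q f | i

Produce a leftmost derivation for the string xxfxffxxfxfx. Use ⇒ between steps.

S ⇒ Q   [S -> Q]
Q ⇒ xCx   [Q -> x C x]
xCx ⇒ xSQfx   [C -> S Q f]
xSQfx ⇒ xQQfx   [S -> Q]
xQQfx ⇒ xxCxQfx   [Q -> x C x]
xxCxQfx ⇒ xxSQfxQfx   [C -> S Q f]
xxSQfxQfx ⇒ xxfxQfxQfx   [S -> f x]
xxfxQfxQfx ⇒ xxfxffxQfx   [Q -> f]
xxfxffxQfx ⇒ xxfxffxxCxfx   [Q -> x C x]
xxfxffxxCxfx ⇒ xxfxffxxfxfx   [C -> f]

S ⇒ Q ⇒ xCx ⇒ xSQfx ⇒ xQQfx ⇒ xxCxQfx ⇒ xxSQfxQfx ⇒ xxfxQfxQfx ⇒ xxfxffxQfx ⇒ xxfxffxxCxfx ⇒ xxfxffxxfxfx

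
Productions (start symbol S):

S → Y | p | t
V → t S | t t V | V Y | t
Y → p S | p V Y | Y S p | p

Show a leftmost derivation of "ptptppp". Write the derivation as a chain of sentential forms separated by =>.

S=>Y=>pVY=>pVYY=>pVYYY=>ptYYY=>ptpVYYY=>ptptYYY=>ptptpYY=>ptptppY=>ptptppp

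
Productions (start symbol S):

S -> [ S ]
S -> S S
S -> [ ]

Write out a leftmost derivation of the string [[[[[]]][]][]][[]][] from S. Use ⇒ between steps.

S ⇒ SS   [S -> S S]
SS ⇒ SSS   [S -> S S]
SSS ⇒ [S]SS   [S -> [ S ]]
[S]SS ⇒ [SS]SS   [S -> S S]
[SS]SS ⇒ [[S]S]SS   [S -> [ S ]]
[[S]S]SS ⇒ [[SS]S]SS   [S -> S S]
[[SS]S]SS ⇒ [[[S]S]S]SS   [S -> [ S ]]
[[[S]S]S]SS ⇒ [[[[S]]S]S]SS   [S -> [ S ]]
[[[[S]]S]S]SS ⇒ [[[[[]]]S]S]SS   [S -> [ ]]
[[[[[]]]S]S]SS ⇒ [[[[[]]][]]S]SS   [S -> [ ]]
[[[[[]]][]]S]SS ⇒ [[[[[]]][]][]]SS   [S -> [ ]]
[[[[[]]][]][]]SS ⇒ [[[[[]]][]][]][S]S   [S -> [ S ]]
[[[[[]]][]][]][S]S ⇒ [[[[[]]][]][]][[]]S   [S -> [ ]]
[[[[[]]][]][]][[]]S ⇒ [[[[[]]][]][]][[]][]   [S -> [ ]]

S ⇒ SS ⇒ SSS ⇒ [S]SS ⇒ [SS]SS ⇒ [[S]S]SS ⇒ [[SS]S]SS ⇒ [[[S]S]S]SS ⇒ [[[[S]]S]S]SS ⇒ [[[[[]]]S]S]SS ⇒ [[[[[]]][]]S]SS ⇒ [[[[[]]][]][]]SS ⇒ [[[[[]]][]][]][S]S ⇒ [[[[[]]][]][]][[]]S ⇒ [[[[[]]][]][]][[]][]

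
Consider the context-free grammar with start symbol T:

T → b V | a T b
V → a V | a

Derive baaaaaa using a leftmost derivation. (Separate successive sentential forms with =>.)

T=>bV=>baV=>baaV=>baaaV=>baaaaV=>baaaaaV=>baaaaaa

T => bV   [T → b V]
bV => baV   [V → a V]
baV => baaV   [V → a V]
baaV => baaaV   [V → a V]
baaaV => baaaaV   [V → a V]
baaaaV => baaaaaV   [V → a V]
baaaaaV => baaaaaa   [V → a]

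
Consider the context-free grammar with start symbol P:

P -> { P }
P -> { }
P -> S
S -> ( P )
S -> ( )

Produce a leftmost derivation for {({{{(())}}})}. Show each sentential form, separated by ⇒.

P⇒{P}⇒{S}⇒{(P)}⇒{({P})}⇒{({{P}})}⇒{({{{P}}})}⇒{({{{S}}})}⇒{({{{(P)}}})}⇒{({{{(S)}}})}⇒{({{{(())}}})}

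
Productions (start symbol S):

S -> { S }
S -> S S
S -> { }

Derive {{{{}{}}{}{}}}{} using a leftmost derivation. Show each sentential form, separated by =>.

S => SS   [S -> S S]
SS => {S}S   [S -> { S }]
{S}S => {{S}}S   [S -> { S }]
{{S}}S => {{SS}}S   [S -> S S]
{{SS}}S => {{SSS}}S   [S -> S S]
{{SSS}}S => {{{S}SS}}S   [S -> { S }]
{{{S}SS}}S => {{{SS}SS}}S   [S -> S S]
{{{SS}SS}}S => {{{{}S}SS}}S   [S -> { }]
{{{{}S}SS}}S => {{{{}{}}SS}}S   [S -> { }]
{{{{}{}}SS}}S => {{{{}{}}{}S}}S   [S -> { }]
{{{{}{}}{}S}}S => {{{{}{}}{}{}}}S   [S -> { }]
{{{{}{}}{}{}}}S => {{{{}{}}{}{}}}{}   [S -> { }]

S=>SS=>{S}S=>{{S}}S=>{{SS}}S=>{{SSS}}S=>{{{S}SS}}S=>{{{SS}SS}}S=>{{{{}S}SS}}S=>{{{{}{}}SS}}S=>{{{{}{}}{}S}}S=>{{{{}{}}{}{}}}S=>{{{{}{}}{}{}}}{}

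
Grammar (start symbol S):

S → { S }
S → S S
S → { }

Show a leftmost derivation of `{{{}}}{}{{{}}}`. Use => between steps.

S => SS => {S}S => {{S}}S => {{{}}}S => {{{}}}SS => {{{}}}{}S => {{{}}}{}{S} => {{{}}}{}{{S}} => {{{}}}{}{{{}}}

S => SS   [S → S S]
SS => {S}S   [S → { S }]
{S}S => {{S}}S   [S → { S }]
{{S}}S => {{{}}}S   [S → { }]
{{{}}}S => {{{}}}SS   [S → S S]
{{{}}}SS => {{{}}}{}S   [S → { }]
{{{}}}{}S => {{{}}}{}{S}   [S → { S }]
{{{}}}{}{S} => {{{}}}{}{{S}}   [S → { S }]
{{{}}}{}{{S}} => {{{}}}{}{{{}}}   [S → { }]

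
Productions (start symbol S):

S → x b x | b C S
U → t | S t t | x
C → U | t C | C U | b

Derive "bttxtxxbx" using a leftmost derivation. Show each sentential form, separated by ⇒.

S ⇒ bCS ⇒ btCS ⇒ btCUS ⇒ btCUUS ⇒ bttCUUS ⇒ bttUUUS ⇒ bttxUUS ⇒ bttxtUS ⇒ bttxtxS ⇒ bttxtxxbx

S ⇒ bCS   [S → b C S]
bCS ⇒ btCS   [C → t C]
btCS ⇒ btCUS   [C → C U]
btCUS ⇒ btCUUS   [C → C U]
btCUUS ⇒ bttCUUS   [C → t C]
bttCUUS ⇒ bttUUUS   [C → U]
bttUUUS ⇒ bttxUUS   [U → x]
bttxUUS ⇒ bttxtUS   [U → t]
bttxtUS ⇒ bttxtxS   [U → x]
bttxtxS ⇒ bttxtxxbx   [S → x b x]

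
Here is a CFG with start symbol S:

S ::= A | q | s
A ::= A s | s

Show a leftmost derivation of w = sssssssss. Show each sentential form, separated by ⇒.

S ⇒ A ⇒ As ⇒ Ass ⇒ Asss ⇒ Assss ⇒ Asssss ⇒ Assssss ⇒ Asssssss ⇒ Assssssss ⇒ sssssssss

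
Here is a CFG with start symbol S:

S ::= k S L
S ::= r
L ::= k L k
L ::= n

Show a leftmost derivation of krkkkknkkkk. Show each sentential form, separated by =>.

S => kSL => krL => krkLk => krkkLkk => krkkkLkkk => krkkkkLkkkk => krkkkknkkkk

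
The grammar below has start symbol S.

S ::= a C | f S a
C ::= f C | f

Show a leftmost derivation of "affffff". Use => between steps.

S => aC => afC => affC => afffC => affffC => afffffC => affffff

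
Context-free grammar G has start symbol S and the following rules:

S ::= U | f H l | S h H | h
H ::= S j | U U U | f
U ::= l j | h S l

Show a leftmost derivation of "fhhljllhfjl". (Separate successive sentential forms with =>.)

S => fHl => fSjl => fShHjl => fUhHjl => fhSlhHjl => fhUlhHjl => fhhSllhHjl => fhhUllhHjl => fhhljllhHjl => fhhljllhfjl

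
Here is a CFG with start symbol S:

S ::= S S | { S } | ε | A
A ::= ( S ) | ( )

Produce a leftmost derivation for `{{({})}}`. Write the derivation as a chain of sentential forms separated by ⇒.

S ⇒ {S}   [S ::= { S }]
{S} ⇒ {{S}}   [S ::= { S }]
{{S}} ⇒ {{A}}   [S ::= A]
{{A}} ⇒ {{(S)}}   [A ::= ( S )]
{{(S)}} ⇒ {{({S})}}   [S ::= { S }]
{{({S})}} ⇒ {{({})}}   [S ::= ε]

S⇒{S}⇒{{S}}⇒{{A}}⇒{{(S)}}⇒{{({S})}}⇒{{({})}}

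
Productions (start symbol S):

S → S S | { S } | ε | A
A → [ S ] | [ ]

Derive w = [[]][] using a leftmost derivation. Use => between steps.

S => SS   [S → S S]
SS => AS   [S → A]
AS => [S]S   [A → [ S ]]
[S]S => [A]S   [S → A]
[A]S => [[]]S   [A → [ ]]
[[]]S => [[]]A   [S → A]
[[]]A => [[]][S]   [A → [ S ]]
[[]][S] => [[]][]   [S → ε]

S => SS => AS => [S]S => [A]S => [[]]S => [[]]A => [[]][S] => [[]][]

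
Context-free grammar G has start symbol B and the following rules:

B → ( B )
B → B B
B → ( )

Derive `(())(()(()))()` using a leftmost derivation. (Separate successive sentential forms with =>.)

B => BB => (B)B => (())B => (())BB => (())(B)B => (())(BB)B => (())(()B)B => (())(()(B))B => (())(()(()))B => (())(()(()))()

B => BB   [B → B B]
BB => (B)B   [B → ( B )]
(B)B => (())B   [B → ( )]
(())B => (())BB   [B → B B]
(())BB => (())(B)B   [B → ( B )]
(())(B)B => (())(BB)B   [B → B B]
(())(BB)B => (())(()B)B   [B → ( )]
(())(()B)B => (())(()(B))B   [B → ( B )]
(())(()(B))B => (())(()(()))B   [B → ( )]
(())(()(()))B => (())(()(()))()   [B → ( )]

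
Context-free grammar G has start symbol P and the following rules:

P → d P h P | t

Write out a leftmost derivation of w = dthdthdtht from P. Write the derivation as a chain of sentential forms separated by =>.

P => dPhP   [P → d P h P]
dPhP => dthP   [P → t]
dthP => dthdPhP   [P → d P h P]
dthdPhP => dthdthP   [P → t]
dthdthP => dthdthdPhP   [P → d P h P]
dthdthdPhP => dthdthdthP   [P → t]
dthdthdthP => dthdthdtht   [P → t]

P => dPhP => dthP => dthdPhP => dthdthP => dthdthdPhP => dthdthdthP => dthdthdtht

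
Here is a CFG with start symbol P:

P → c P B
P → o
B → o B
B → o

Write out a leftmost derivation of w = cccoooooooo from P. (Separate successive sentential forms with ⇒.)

P ⇒ cPB   [P → c P B]
cPB ⇒ ccPBB   [P → c P B]
ccPBB ⇒ cccPBBB   [P → c P B]
cccPBBB ⇒ cccoBBB   [P → o]
cccoBBB ⇒ cccooBB   [B → o]
cccooBB ⇒ cccoooBB   [B → o B]
cccoooBB ⇒ cccooooBB   [B → o B]
cccooooBB ⇒ cccoooooBB   [B → o B]
cccoooooBB ⇒ cccooooooB   [B → o]
cccooooooB ⇒ cccoooooooB   [B → o B]
cccoooooooB ⇒ cccoooooooo   [B → o]

P ⇒ cPB ⇒ ccPBB ⇒ cccPBBB ⇒ cccoBBB ⇒ cccooBB ⇒ cccoooBB ⇒ cccooooBB ⇒ cccoooooBB ⇒ cccooooooB ⇒ cccoooooooB ⇒ cccoooooooo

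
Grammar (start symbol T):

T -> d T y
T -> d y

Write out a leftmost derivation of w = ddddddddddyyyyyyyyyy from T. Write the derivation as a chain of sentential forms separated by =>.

T => dTy => ddTyy => dddTyyy => ddddTyyyy => dddddTyyyyy => ddddddTyyyyyy => dddddddTyyyyyyy => ddddddddTyyyyyyyy => dddddddddTyyyyyyyyy => ddddddddddyyyyyyyyyy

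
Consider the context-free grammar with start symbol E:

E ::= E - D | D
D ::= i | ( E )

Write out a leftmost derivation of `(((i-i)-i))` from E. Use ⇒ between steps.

E ⇒ D ⇒ (E) ⇒ (D) ⇒ ((E)) ⇒ ((E-D)) ⇒ ((D-D)) ⇒ (((E)-D)) ⇒ (((E-D)-D)) ⇒ (((D-D)-D)) ⇒ (((i-D)-D)) ⇒ (((i-i)-D)) ⇒ (((i-i)-i))

E ⇒ D   [E ::= D]
D ⇒ (E)   [D ::= ( E )]
(E) ⇒ (D)   [E ::= D]
(D) ⇒ ((E))   [D ::= ( E )]
((E)) ⇒ ((E-D))   [E ::= E - D]
((E-D)) ⇒ ((D-D))   [E ::= D]
((D-D)) ⇒ (((E)-D))   [D ::= ( E )]
(((E)-D)) ⇒ (((E-D)-D))   [E ::= E - D]
(((E-D)-D)) ⇒ (((D-D)-D))   [E ::= D]
(((D-D)-D)) ⇒ (((i-D)-D))   [D ::= i]
(((i-D)-D)) ⇒ (((i-i)-D))   [D ::= i]
(((i-i)-D)) ⇒ (((i-i)-i))   [D ::= i]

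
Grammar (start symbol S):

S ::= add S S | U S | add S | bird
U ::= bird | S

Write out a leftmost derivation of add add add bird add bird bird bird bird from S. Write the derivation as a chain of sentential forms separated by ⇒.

S ⇒ add S S ⇒ add add S S ⇒ add add add S S S ⇒ add add add U S S S ⇒ add add add bird S S S ⇒ add add add bird add S S S S ⇒ add add add bird add bird S S S ⇒ add add add bird add bird bird S S ⇒ add add add bird add bird bird bird S ⇒ add add add bird add bird bird bird bird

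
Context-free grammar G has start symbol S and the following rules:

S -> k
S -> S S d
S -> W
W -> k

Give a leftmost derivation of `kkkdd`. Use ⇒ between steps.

S ⇒ SSd   [S -> S S d]
SSd ⇒ WSd   [S -> W]
WSd ⇒ kSd   [W -> k]
kSd ⇒ kSSdd   [S -> S S d]
kSSdd ⇒ kWSdd   [S -> W]
kWSdd ⇒ kkSdd   [W -> k]
kkSdd ⇒ kkWdd   [S -> W]
kkWdd ⇒ kkkdd   [W -> k]

S⇒SSd⇒WSd⇒kSd⇒kSSdd⇒kWSdd⇒kkSdd⇒kkWdd⇒kkkdd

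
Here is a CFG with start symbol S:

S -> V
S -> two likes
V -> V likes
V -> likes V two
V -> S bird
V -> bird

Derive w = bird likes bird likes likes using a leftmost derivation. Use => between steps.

S => V   [S -> V]
V => V likes   [V -> V likes]
V likes => V likes likes   [V -> V likes]
V likes likes => S bird likes likes   [V -> S bird]
S bird likes likes => V bird likes likes   [S -> V]
V bird likes likes => V likes bird likes likes   [V -> V likes]
V likes bird likes likes => bird likes bird likes likes   [V -> bird]

S => V => V likes => V likes likes => S bird likes likes => V bird likes likes => V likes bird likes likes => bird likes bird likes likes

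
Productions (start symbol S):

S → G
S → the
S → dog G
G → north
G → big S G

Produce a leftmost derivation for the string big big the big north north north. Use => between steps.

S => G => big S G => big G G => big big S G G => big big the G G => big big the big S G G => big big the big G G G => big big the big north G G => big big the big north north G => big big the big north north north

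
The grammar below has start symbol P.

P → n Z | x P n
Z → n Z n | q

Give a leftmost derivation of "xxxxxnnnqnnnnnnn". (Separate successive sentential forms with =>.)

P => xPn => xxPnn => xxxPnnn => xxxxPnnnn => xxxxxPnnnnn => xxxxxnZnnnnn => xxxxxnnZnnnnnn => xxxxxnnnZnnnnnnn => xxxxxnnnqnnnnnnn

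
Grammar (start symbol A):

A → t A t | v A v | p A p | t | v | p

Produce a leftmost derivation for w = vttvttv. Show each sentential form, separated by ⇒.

A ⇒ vAv ⇒ vtAtv ⇒ vttAttv ⇒ vttvttv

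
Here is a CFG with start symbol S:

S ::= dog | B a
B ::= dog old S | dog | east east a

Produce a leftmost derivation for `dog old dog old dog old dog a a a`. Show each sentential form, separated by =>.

S => B a => dog old S a => dog old B a a => dog old dog old S a a => dog old dog old B a a a => dog old dog old dog old S a a a => dog old dog old dog old dog a a a

S => B a   [S ::= B a]
B a => dog old S a   [B ::= dog old S]
dog old S a => dog old B a a   [S ::= B a]
dog old B a a => dog old dog old S a a   [B ::= dog old S]
dog old dog old S a a => dog old dog old B a a a   [S ::= B a]
dog old dog old B a a a => dog old dog old dog old S a a a   [B ::= dog old S]
dog old dog old dog old S a a a => dog old dog old dog old dog a a a   [S ::= dog]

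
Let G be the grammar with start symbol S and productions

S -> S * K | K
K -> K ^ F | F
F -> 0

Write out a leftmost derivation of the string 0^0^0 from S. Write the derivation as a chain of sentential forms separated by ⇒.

S ⇒ K   [S -> K]
K ⇒ K^F   [K -> K ^ F]
K^F ⇒ K^F^F   [K -> K ^ F]
K^F^F ⇒ F^F^F   [K -> F]
F^F^F ⇒ 0^F^F   [F -> 0]
0^F^F ⇒ 0^0^F   [F -> 0]
0^0^F ⇒ 0^0^0   [F -> 0]

S ⇒ K ⇒ K^F ⇒ K^F^F ⇒ F^F^F ⇒ 0^F^F ⇒ 0^0^F ⇒ 0^0^0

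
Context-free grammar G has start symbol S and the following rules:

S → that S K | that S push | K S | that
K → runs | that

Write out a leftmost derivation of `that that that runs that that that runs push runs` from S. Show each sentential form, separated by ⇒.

S ⇒ that S K ⇒ that that S push K ⇒ that that that S K push K ⇒ that that that K S K push K ⇒ that that that runs S K push K ⇒ that that that runs that S K K push K ⇒ that that that runs that that K K push K ⇒ that that that runs that that that K push K ⇒ that that that runs that that that runs push K ⇒ that that that runs that that that runs push runs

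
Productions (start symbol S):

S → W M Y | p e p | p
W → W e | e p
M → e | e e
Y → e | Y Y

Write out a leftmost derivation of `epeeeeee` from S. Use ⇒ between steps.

S ⇒ WMY ⇒ epMY ⇒ epeeY ⇒ epeeYY ⇒ epeeYYY ⇒ epeeYYYY ⇒ epeeeYYY ⇒ epeeeeYY ⇒ epeeeeeY ⇒ epeeeeee

S ⇒ WMY   [S → W M Y]
WMY ⇒ epMY   [W → e p]
epMY ⇒ epeeY   [M → e e]
epeeY ⇒ epeeYY   [Y → Y Y]
epeeYY ⇒ epeeYYY   [Y → Y Y]
epeeYYY ⇒ epeeYYYY   [Y → Y Y]
epeeYYYY ⇒ epeeeYYY   [Y → e]
epeeeYYY ⇒ epeeeeYY   [Y → e]
epeeeeYY ⇒ epeeeeeY   [Y → e]
epeeeeeY ⇒ epeeeeee   [Y → e]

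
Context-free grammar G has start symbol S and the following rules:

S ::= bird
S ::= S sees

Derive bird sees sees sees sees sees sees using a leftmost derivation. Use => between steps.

S => S sees   [S ::= S sees]
S sees => S sees sees   [S ::= S sees]
S sees sees => S sees sees sees   [S ::= S sees]
S sees sees sees => S sees sees sees sees   [S ::= S sees]
S sees sees sees sees => S sees sees sees sees sees   [S ::= S sees]
S sees sees sees sees sees => S sees sees sees sees sees sees   [S ::= S sees]
S sees sees sees sees sees sees => bird sees sees sees sees sees sees   [S ::= bird]

S => S sees => S sees sees => S sees sees sees => S sees sees sees sees => S sees sees sees sees sees => S sees sees sees sees sees sees => bird sees sees sees sees sees sees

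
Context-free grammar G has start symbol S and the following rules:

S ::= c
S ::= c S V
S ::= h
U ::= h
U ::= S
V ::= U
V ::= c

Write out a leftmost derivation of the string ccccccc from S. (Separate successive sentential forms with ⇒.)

S⇒cSV⇒ccSVV⇒cccSVVV⇒ccccVVV⇒ccccUVV⇒ccccSVV⇒cccccVV⇒ccccccV⇒ccccccc

S ⇒ cSV   [S ::= c S V]
cSV ⇒ ccSVV   [S ::= c S V]
ccSVV ⇒ cccSVVV   [S ::= c S V]
cccSVVV ⇒ ccccVVV   [S ::= c]
ccccVVV ⇒ ccccUVV   [V ::= U]
ccccUVV ⇒ ccccSVV   [U ::= S]
ccccSVV ⇒ cccccVV   [S ::= c]
cccccVV ⇒ ccccccV   [V ::= c]
ccccccV ⇒ ccccccc   [V ::= c]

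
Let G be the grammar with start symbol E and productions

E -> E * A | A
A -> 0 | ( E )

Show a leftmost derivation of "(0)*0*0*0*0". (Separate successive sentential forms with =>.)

E => E*A   [E -> E * A]
E*A => E*A*A   [E -> E * A]
E*A*A => E*A*A*A   [E -> E * A]
E*A*A*A => E*A*A*A*A   [E -> E * A]
E*A*A*A*A => A*A*A*A*A   [E -> A]
A*A*A*A*A => (E)*A*A*A*A   [A -> ( E )]
(E)*A*A*A*A => (A)*A*A*A*A   [E -> A]
(A)*A*A*A*A => (0)*A*A*A*A   [A -> 0]
(0)*A*A*A*A => (0)*0*A*A*A   [A -> 0]
(0)*0*A*A*A => (0)*0*0*A*A   [A -> 0]
(0)*0*0*A*A => (0)*0*0*0*A   [A -> 0]
(0)*0*0*0*A => (0)*0*0*0*0   [A -> 0]

E => E*A => E*A*A => E*A*A*A => E*A*A*A*A => A*A*A*A*A => (E)*A*A*A*A => (A)*A*A*A*A => (0)*A*A*A*A => (0)*0*A*A*A => (0)*0*0*A*A => (0)*0*0*0*A => (0)*0*0*0*0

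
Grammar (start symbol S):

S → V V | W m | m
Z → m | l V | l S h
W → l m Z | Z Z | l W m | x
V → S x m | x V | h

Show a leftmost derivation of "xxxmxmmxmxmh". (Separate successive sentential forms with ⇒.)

S ⇒ VV   [S → V V]
VV ⇒ SxmV   [V → S x m]
SxmV ⇒ VVxmV   [S → V V]
VVxmV ⇒ xVVxmV   [V → x V]
xVVxmV ⇒ xxVVxmV   [V → x V]
xxVVxmV ⇒ xxSxmVxmV   [V → S x m]
xxSxmVxmV ⇒ xxWmxmVxmV   [S → W m]
xxWmxmVxmV ⇒ xxxmxmVxmV   [W → x]
xxxmxmVxmV ⇒ xxxmxmSxmxmV   [V → S x m]
xxxmxmSxmxmV ⇒ xxxmxmmxmxmV   [S → m]
xxxmxmmxmxmV ⇒ xxxmxmmxmxmh   [V → h]

S ⇒ VV ⇒ SxmV ⇒ VVxmV ⇒ xVVxmV ⇒ xxVVxmV ⇒ xxSxmVxmV ⇒ xxWmxmVxmV ⇒ xxxmxmVxmV ⇒ xxxmxmSxmxmV ⇒ xxxmxmmxmxmV ⇒ xxxmxmmxmxmh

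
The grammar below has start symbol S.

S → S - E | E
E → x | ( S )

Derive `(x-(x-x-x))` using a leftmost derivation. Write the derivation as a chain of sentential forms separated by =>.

S => E => (S) => (S-E) => (E-E) => (x-E) => (x-(S)) => (x-(S-E)) => (x-(S-E-E)) => (x-(E-E-E)) => (x-(x-E-E)) => (x-(x-x-E)) => (x-(x-x-x))

S => E   [S → E]
E => (S)   [E → ( S )]
(S) => (S-E)   [S → S - E]
(S-E) => (E-E)   [S → E]
(E-E) => (x-E)   [E → x]
(x-E) => (x-(S))   [E → ( S )]
(x-(S)) => (x-(S-E))   [S → S - E]
(x-(S-E)) => (x-(S-E-E))   [S → S - E]
(x-(S-E-E)) => (x-(E-E-E))   [S → E]
(x-(E-E-E)) => (x-(x-E-E))   [E → x]
(x-(x-E-E)) => (x-(x-x-E))   [E → x]
(x-(x-x-E)) => (x-(x-x-x))   [E → x]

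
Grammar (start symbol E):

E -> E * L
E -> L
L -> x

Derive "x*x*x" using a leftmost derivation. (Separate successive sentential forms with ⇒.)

E ⇒ E*L ⇒ E*L*L ⇒ L*L*L ⇒ x*L*L ⇒ x*x*L ⇒ x*x*x

E ⇒ E*L   [E -> E * L]
E*L ⇒ E*L*L   [E -> E * L]
E*L*L ⇒ L*L*L   [E -> L]
L*L*L ⇒ x*L*L   [L -> x]
x*L*L ⇒ x*x*L   [L -> x]
x*x*L ⇒ x*x*x   [L -> x]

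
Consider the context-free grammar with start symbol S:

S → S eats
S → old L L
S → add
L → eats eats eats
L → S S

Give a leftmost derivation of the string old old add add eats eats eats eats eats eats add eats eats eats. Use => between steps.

S => old L L   [S → old L L]
old L L => old S S L   [L → S S]
old S S L => old S eats S L   [S → S eats]
old S eats S L => old old L L eats S L   [S → old L L]
old old L L eats S L => old old S S L eats S L   [L → S S]
old old S S L eats S L => old old add S L eats S L   [S → add]
old old add S L eats S L => old old add S eats L eats S L   [S → S eats]
old old add S eats L eats S L => old old add S eats eats L eats S L   [S → S eats]
old old add S eats eats L eats S L => old old add add eats eats L eats S L   [S → add]
old old add add eats eats L eats S L => old old add add eats eats eats eats eats eats S L   [L → eats eats eats]
old old add add eats eats eats eats eats eats S L => old old add add eats eats eats eats eats eats add L   [S → add]
old old add add eats eats eats eats eats eats add L => old old add add eats eats eats eats eats eats add eats eats eats   [L → eats eats eats]

S => old L L => old S S L => old S eats S L => old old L L eats S L => old old S S L eats S L => old old add S L eats S L => old old add S eats L eats S L => old old add S eats eats L eats S L => old old add add eats eats L eats S L => old old add add eats eats eats eats eats eats S L => old old add add eats eats eats eats eats eats add L => old old add add eats eats eats eats eats eats add eats eats eats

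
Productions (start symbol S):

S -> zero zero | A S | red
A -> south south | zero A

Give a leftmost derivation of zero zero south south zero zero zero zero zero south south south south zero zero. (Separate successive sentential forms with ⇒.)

S ⇒ A S ⇒ zero A S ⇒ zero zero A S ⇒ zero zero south south S ⇒ zero zero south south A S ⇒ zero zero south south zero A S ⇒ zero zero south south zero zero A S ⇒ zero zero south south zero zero zero A S ⇒ zero zero south south zero zero zero zero A S ⇒ zero zero south south zero zero zero zero zero A S ⇒ zero zero south south zero zero zero zero zero south south S ⇒ zero zero south south zero zero zero zero zero south south A S ⇒ zero zero south south zero zero zero zero zero south south south south S ⇒ zero zero south south zero zero zero zero zero south south south south zero zero

S ⇒ A S   [S -> A S]
A S ⇒ zero A S   [A -> zero A]
zero A S ⇒ zero zero A S   [A -> zero A]
zero zero A S ⇒ zero zero south south S   [A -> south south]
zero zero south south S ⇒ zero zero south south A S   [S -> A S]
zero zero south south A S ⇒ zero zero south south zero A S   [A -> zero A]
zero zero south south zero A S ⇒ zero zero south south zero zero A S   [A -> zero A]
zero zero south south zero zero A S ⇒ zero zero south south zero zero zero A S   [A -> zero A]
zero zero south south zero zero zero A S ⇒ zero zero south south zero zero zero zero A S   [A -> zero A]
zero zero south south zero zero zero zero A S ⇒ zero zero south south zero zero zero zero zero A S   [A -> zero A]
zero zero south south zero zero zero zero zero A S ⇒ zero zero south south zero zero zero zero zero south south S   [A -> south south]
zero zero south south zero zero zero zero zero south south S ⇒ zero zero south south zero zero zero zero zero south south A S   [S -> A S]
zero zero south south zero zero zero zero zero south south A S ⇒ zero zero south south zero zero zero zero zero south south south south S   [A -> south south]
zero zero south south zero zero zero zero zero south south south south S ⇒ zero zero south south zero zero zero zero zero south south south south zero zero   [S -> zero zero]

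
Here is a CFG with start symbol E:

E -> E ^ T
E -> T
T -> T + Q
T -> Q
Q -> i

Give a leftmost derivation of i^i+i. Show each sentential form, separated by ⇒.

E ⇒ E^T   [E -> E ^ T]
E^T ⇒ T^T   [E -> T]
T^T ⇒ Q^T   [T -> Q]
Q^T ⇒ i^T   [Q -> i]
i^T ⇒ i^T+Q   [T -> T + Q]
i^T+Q ⇒ i^Q+Q   [T -> Q]
i^Q+Q ⇒ i^i+Q   [Q -> i]
i^i+Q ⇒ i^i+i   [Q -> i]

E ⇒ E^T ⇒ T^T ⇒ Q^T ⇒ i^T ⇒ i^T+Q ⇒ i^Q+Q ⇒ i^i+Q ⇒ i^i+i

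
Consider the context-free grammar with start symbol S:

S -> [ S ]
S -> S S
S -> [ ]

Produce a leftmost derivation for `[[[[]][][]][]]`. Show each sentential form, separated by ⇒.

S ⇒ [S]   [S -> [ S ]]
[S] ⇒ [SS]   [S -> S S]
[SS] ⇒ [[S]S]   [S -> [ S ]]
[[S]S] ⇒ [[SS]S]   [S -> S S]
[[SS]S] ⇒ [[SSS]S]   [S -> S S]
[[SSS]S] ⇒ [[[S]SS]S]   [S -> [ S ]]
[[[S]SS]S] ⇒ [[[[]]SS]S]   [S -> [ ]]
[[[[]]SS]S] ⇒ [[[[]][]S]S]   [S -> [ ]]
[[[[]][]S]S] ⇒ [[[[]][][]]S]   [S -> [ ]]
[[[[]][][]]S] ⇒ [[[[]][][]][]]   [S -> [ ]]

S ⇒ [S] ⇒ [SS] ⇒ [[S]S] ⇒ [[SS]S] ⇒ [[SSS]S] ⇒ [[[S]SS]S] ⇒ [[[[]]SS]S] ⇒ [[[[]][]S]S] ⇒ [[[[]][][]]S] ⇒ [[[[]][][]][]]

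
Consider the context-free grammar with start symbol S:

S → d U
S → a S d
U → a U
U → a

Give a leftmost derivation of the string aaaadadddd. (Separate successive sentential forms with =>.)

S => aSd => aaSdd => aaaSddd => aaaaSdddd => aaaadUdddd => aaaadadddd

S => aSd   [S → a S d]
aSd => aaSdd   [S → a S d]
aaSdd => aaaSddd   [S → a S d]
aaaSddd => aaaaSdddd   [S → a S d]
aaaaSdddd => aaaadUdddd   [S → d U]
aaaadUdddd => aaaadadddd   [U → a]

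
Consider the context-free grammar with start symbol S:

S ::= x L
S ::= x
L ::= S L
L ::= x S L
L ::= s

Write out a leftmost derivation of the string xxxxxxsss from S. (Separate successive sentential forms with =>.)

S=>xL=>xSL=>xxLL=>xxxSLL=>xxxxLL=>xxxxxSLL=>xxxxxxLLL=>xxxxxxsLL=>xxxxxxssL=>xxxxxxsss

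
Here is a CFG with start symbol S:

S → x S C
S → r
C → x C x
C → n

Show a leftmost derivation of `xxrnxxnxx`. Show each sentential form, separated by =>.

S=>xSC=>xxSCC=>xxrCC=>xxrnC=>xxrnxCx=>xxrnxxCxx=>xxrnxxnxx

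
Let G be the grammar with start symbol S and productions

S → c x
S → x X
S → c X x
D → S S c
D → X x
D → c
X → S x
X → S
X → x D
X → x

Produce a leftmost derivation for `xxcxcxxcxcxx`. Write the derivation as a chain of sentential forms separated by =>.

S => xX => xSx => xxXx => xxSx => xxcXxx => xxcxDxx => xxcxSScxx => xxcxcXxScxx => xxcxcxxScxx => xxcxcxxcxcxx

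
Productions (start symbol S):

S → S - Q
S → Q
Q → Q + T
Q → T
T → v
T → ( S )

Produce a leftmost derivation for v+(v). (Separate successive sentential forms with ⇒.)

S⇒Q⇒Q+T⇒T+T⇒v+T⇒v+(S)⇒v+(Q)⇒v+(T)⇒v+(v)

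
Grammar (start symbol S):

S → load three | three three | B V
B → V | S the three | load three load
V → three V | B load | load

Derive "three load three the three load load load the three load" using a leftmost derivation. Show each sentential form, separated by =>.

S => B V => S the three V => B V the three V => V V the three V => three V V the three V => three B load V the three V => three S the three load V the three V => three load three the three load V the three V => three load three the three load B load the three V => three load three the three load V load the three V => three load three the three load load load the three V => three load three the three load load load the three load

S => B V   [S → B V]
B V => S the three V   [B → S the three]
S the three V => B V the three V   [S → B V]
B V the three V => V V the three V   [B → V]
V V the three V => three V V the three V   [V → three V]
three V V the three V => three B load V the three V   [V → B load]
three B load V the three V => three S the three load V the three V   [B → S the three]
three S the three load V the three V => three load three the three load V the three V   [S → load three]
three load three the three load V the three V => three load three the three load B load the three V   [V → B load]
three load three the three load B load the three V => three load three the three load V load the three V   [B → V]
three load three the three load V load the three V => three load three the three load load load the three V   [V → load]
three load three the three load load load the three V => three load three the three load load load the three load   [V → load]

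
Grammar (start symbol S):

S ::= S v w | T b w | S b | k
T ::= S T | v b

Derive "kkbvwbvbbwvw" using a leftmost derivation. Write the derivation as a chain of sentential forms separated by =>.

S=>Svw=>Tbwvw=>STbwvw=>kTbwvw=>kSTbwvw=>kSbTbwvw=>kSvwbTbwvw=>kSbvwbTbwvw=>kkbvwbTbwvw=>kkbvwbvbbwvw

S => Svw   [S ::= S v w]
Svw => Tbwvw   [S ::= T b w]
Tbwvw => STbwvw   [T ::= S T]
STbwvw => kTbwvw   [S ::= k]
kTbwvw => kSTbwvw   [T ::= S T]
kSTbwvw => kSbTbwvw   [S ::= S b]
kSbTbwvw => kSvwbTbwvw   [S ::= S v w]
kSvwbTbwvw => kSbvwbTbwvw   [S ::= S b]
kSbvwbTbwvw => kkbvwbTbwvw   [S ::= k]
kkbvwbTbwvw => kkbvwbvbbwvw   [T ::= v b]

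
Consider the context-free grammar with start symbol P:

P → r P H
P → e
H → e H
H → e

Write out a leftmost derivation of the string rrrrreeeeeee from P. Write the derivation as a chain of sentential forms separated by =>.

P => rPH   [P → r P H]
rPH => rrPHH   [P → r P H]
rrPHH => rrrPHHH   [P → r P H]
rrrPHHH => rrrrPHHHH   [P → r P H]
rrrrPHHHH => rrrrrPHHHHH   [P → r P H]
rrrrrPHHHHH => rrrrreHHHHH   [P → e]
rrrrreHHHHH => rrrrreeHHHHH   [H → e H]
rrrrreeHHHHH => rrrrreeeHHHH   [H → e]
rrrrreeeHHHH => rrrrreeeeHHH   [H → e]
rrrrreeeeHHH => rrrrreeeeeHH   [H → e]
rrrrreeeeeHH => rrrrreeeeeeH   [H → e]
rrrrreeeeeeH => rrrrreeeeeee   [H → e]

P=>rPH=>rrPHH=>rrrPHHH=>rrrrPHHHH=>rrrrrPHHHHH=>rrrrreHHHHH=>rrrrreeHHHHH=>rrrrreeeHHHH=>rrrrreeeeHHH=>rrrrreeeeeHH=>rrrrreeeeeeH=>rrrrreeeeeee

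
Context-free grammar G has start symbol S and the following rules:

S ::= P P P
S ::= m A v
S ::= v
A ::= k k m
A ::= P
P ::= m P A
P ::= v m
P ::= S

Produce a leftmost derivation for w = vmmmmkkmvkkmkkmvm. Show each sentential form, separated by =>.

S => PPP => vmPP => vmmPAP => vmmmPAAP => vmmmSAAP => vmmmmAvAAP => vmmmmkkmvAAP => vmmmmkkmvkkmAP => vmmmmkkmvkkmkkmP => vmmmmkkmvkkmkkmvm

S => PPP   [S ::= P P P]
PPP => vmPP   [P ::= v m]
vmPP => vmmPAP   [P ::= m P A]
vmmPAP => vmmmPAAP   [P ::= m P A]
vmmmPAAP => vmmmSAAP   [P ::= S]
vmmmSAAP => vmmmmAvAAP   [S ::= m A v]
vmmmmAvAAP => vmmmmkkmvAAP   [A ::= k k m]
vmmmmkkmvAAP => vmmmmkkmvkkmAP   [A ::= k k m]
vmmmmkkmvkkmAP => vmmmmkkmvkkmkkmP   [A ::= k k m]
vmmmmkkmvkkmkkmP => vmmmmkkmvkkmkkmvm   [P ::= v m]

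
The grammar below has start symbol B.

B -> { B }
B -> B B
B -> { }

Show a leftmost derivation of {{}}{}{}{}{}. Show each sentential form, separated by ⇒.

B ⇒ BB   [B -> B B]
BB ⇒ BBB   [B -> B B]
BBB ⇒ BBBB   [B -> B B]
BBBB ⇒ BBBBB   [B -> B B]
BBBBB ⇒ {B}BBBB   [B -> { B }]
{B}BBBB ⇒ {{}}BBBB   [B -> { }]
{{}}BBBB ⇒ {{}}{}BBB   [B -> { }]
{{}}{}BBB ⇒ {{}}{}{}BB   [B -> { }]
{{}}{}{}BB ⇒ {{}}{}{}{}B   [B -> { }]
{{}}{}{}{}B ⇒ {{}}{}{}{}{}   [B -> { }]

B⇒BB⇒BBB⇒BBBB⇒BBBBB⇒{B}BBBB⇒{{}}BBBB⇒{{}}{}BBB⇒{{}}{}{}BB⇒{{}}{}{}{}B⇒{{}}{}{}{}{}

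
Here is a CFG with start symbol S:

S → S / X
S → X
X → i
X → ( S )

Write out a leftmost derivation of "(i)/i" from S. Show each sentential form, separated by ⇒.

S⇒S/X⇒X/X⇒(S)/X⇒(X)/X⇒(i)/X⇒(i)/i

S ⇒ S/X   [S → S / X]
S/X ⇒ X/X   [S → X]
X/X ⇒ (S)/X   [X → ( S )]
(S)/X ⇒ (X)/X   [S → X]
(X)/X ⇒ (i)/X   [X → i]
(i)/X ⇒ (i)/i   [X → i]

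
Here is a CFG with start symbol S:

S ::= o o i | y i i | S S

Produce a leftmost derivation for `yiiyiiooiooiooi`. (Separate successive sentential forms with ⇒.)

S ⇒ SS   [S ::= S S]
SS ⇒ SSS   [S ::= S S]
SSS ⇒ yiiSS   [S ::= y i i]
yiiSS ⇒ yiiSSS   [S ::= S S]
yiiSSS ⇒ yiiSSSS   [S ::= S S]
yiiSSSS ⇒ yiiyiiSSS   [S ::= y i i]
yiiyiiSSS ⇒ yiiyiiooiSS   [S ::= o o i]
yiiyiiooiSS ⇒ yiiyiiooiooiS   [S ::= o o i]
yiiyiiooiooiS ⇒ yiiyiiooiooiooi   [S ::= o o i]

S ⇒ SS ⇒ SSS ⇒ yiiSS ⇒ yiiSSS ⇒ yiiSSSS ⇒ yiiyiiSSS ⇒ yiiyiiooiSS ⇒ yiiyiiooiooiS ⇒ yiiyiiooiooiooi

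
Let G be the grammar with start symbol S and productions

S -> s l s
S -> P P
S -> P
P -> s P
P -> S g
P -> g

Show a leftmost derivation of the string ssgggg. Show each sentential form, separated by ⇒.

S ⇒ PP ⇒ SgP ⇒ PPgP ⇒ sPPgP ⇒ ssPPgP ⇒ ssgPgP ⇒ ssgggP ⇒ ssgggg

S ⇒ PP   [S -> P P]
PP ⇒ SgP   [P -> S g]
SgP ⇒ PPgP   [S -> P P]
PPgP ⇒ sPPgP   [P -> s P]
sPPgP ⇒ ssPPgP   [P -> s P]
ssPPgP ⇒ ssgPgP   [P -> g]
ssgPgP ⇒ ssgggP   [P -> g]
ssgggP ⇒ ssgggg   [P -> g]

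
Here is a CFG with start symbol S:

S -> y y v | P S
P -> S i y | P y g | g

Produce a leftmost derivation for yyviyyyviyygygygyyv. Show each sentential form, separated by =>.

S => PS => SiyS => yyviyS => yyviyPS => yyviyPygS => yyviyPygygS => yyviyPygygygS => yyviySiyygygygS => yyviyyyviyygygygS => yyviyyyviyygygygyyv

S => PS   [S -> P S]
PS => SiyS   [P -> S i y]
SiyS => yyviyS   [S -> y y v]
yyviyS => yyviyPS   [S -> P S]
yyviyPS => yyviyPygS   [P -> P y g]
yyviyPygS => yyviyPygygS   [P -> P y g]
yyviyPygygS => yyviyPygygygS   [P -> P y g]
yyviyPygygygS => yyviySiyygygygS   [P -> S i y]
yyviySiyygygygS => yyviyyyviyygygygS   [S -> y y v]
yyviyyyviyygygygS => yyviyyyviyygygygyyv   [S -> y y v]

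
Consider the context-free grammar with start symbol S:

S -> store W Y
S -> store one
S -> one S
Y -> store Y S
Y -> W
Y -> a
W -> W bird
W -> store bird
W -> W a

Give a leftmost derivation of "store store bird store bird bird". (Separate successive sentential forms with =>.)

S => store W Y   [S -> store W Y]
store W Y => store store bird Y   [W -> store bird]
store store bird Y => store store bird W   [Y -> W]
store store bird W => store store bird W bird   [W -> W bird]
store store bird W bird => store store bird store bird bird   [W -> store bird]

S => store W Y => store store bird Y => store store bird W => store store bird W bird => store store bird store bird bird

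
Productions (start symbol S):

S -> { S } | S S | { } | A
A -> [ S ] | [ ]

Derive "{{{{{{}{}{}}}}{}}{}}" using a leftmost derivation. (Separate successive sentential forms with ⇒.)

S ⇒ {S} ⇒ {SS} ⇒ {{S}S} ⇒ {{SS}S} ⇒ {{{S}S}S} ⇒ {{{{S}}S}S} ⇒ {{{{{S}}}S}S} ⇒ {{{{{SS}}}S}S} ⇒ {{{{{SSS}}}S}S} ⇒ {{{{{{}SS}}}S}S} ⇒ {{{{{{}{}S}}}S}S} ⇒ {{{{{{}{}{}}}}S}S} ⇒ {{{{{{}{}{}}}}{}}S} ⇒ {{{{{{}{}{}}}}{}}{}}

S ⇒ {S}   [S -> { S }]
{S} ⇒ {SS}   [S -> S S]
{SS} ⇒ {{S}S}   [S -> { S }]
{{S}S} ⇒ {{SS}S}   [S -> S S]
{{SS}S} ⇒ {{{S}S}S}   [S -> { S }]
{{{S}S}S} ⇒ {{{{S}}S}S}   [S -> { S }]
{{{{S}}S}S} ⇒ {{{{{S}}}S}S}   [S -> { S }]
{{{{{S}}}S}S} ⇒ {{{{{SS}}}S}S}   [S -> S S]
{{{{{SS}}}S}S} ⇒ {{{{{SSS}}}S}S}   [S -> S S]
{{{{{SSS}}}S}S} ⇒ {{{{{{}SS}}}S}S}   [S -> { }]
{{{{{{}SS}}}S}S} ⇒ {{{{{{}{}S}}}S}S}   [S -> { }]
{{{{{{}{}S}}}S}S} ⇒ {{{{{{}{}{}}}}S}S}   [S -> { }]
{{{{{{}{}{}}}}S}S} ⇒ {{{{{{}{}{}}}}{}}S}   [S -> { }]
{{{{{{}{}{}}}}{}}S} ⇒ {{{{{{}{}{}}}}{}}{}}   [S -> { }]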